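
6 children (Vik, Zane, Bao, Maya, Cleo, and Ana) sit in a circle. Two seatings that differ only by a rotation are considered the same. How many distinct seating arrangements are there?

120

Around a circle, 6 distinct people have 6!/6 = (5)! = 120 rotationally distinct seatings.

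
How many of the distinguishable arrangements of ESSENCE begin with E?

With the first slot taken by E, it remains to arrange the other 6 letters (SSENCE).
Those 6 letters have E appearing twice and S appearing twice, giving (6)!/(2!·2!) = 180.

180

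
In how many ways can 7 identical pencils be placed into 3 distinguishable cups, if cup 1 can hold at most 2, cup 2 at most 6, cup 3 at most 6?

19

By stars and bars, unrestricted non-negative solutions to x_1+…+x_3 = 7 number C(7+2,2) = 36.
Subtract solutions that violate a single cap (substitute x_i' = x_i − (cap_i+1)): x_1 ≥ 3 gives C(6,2) = 15; x_2 ≥ 7 gives C(2,2) = 1; x_3 ≥ 7 gives C(2,2) = 1. Together 17.
No two caps can be exceeded simultaneously, so the pair terms are all 0.
By inclusion–exclusion the count is 36 − 17 + 0 = 19.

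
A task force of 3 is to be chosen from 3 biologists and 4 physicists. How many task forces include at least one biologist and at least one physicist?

Total 3-person selections from all 7: C(7,3) = 35.
Subtract selections that omit an entire group: no biologists → C(4,3) = 4; no physicists → C(3,3) = 1.
Both groups omitted at once is impossible, so 35 − 5 = 30.

30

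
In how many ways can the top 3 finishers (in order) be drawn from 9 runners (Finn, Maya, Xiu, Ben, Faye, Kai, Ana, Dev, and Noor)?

504

There are 9 choices for 1st place, 8 for 2nd, and 7 for 3rd.
That gives 9 × 8 × 7 = 504.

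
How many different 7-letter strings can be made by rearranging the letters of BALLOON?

1260

The 7 letters of BALLOON have repeats: L appearing twice and O appearing twice.
The number of distinct arrangements is 7!/(2!·2!) = 5040/4 = 1260.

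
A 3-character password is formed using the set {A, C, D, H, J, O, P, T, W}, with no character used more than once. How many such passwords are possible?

504

With no repetition, fill the 3 characters in order: 9 choices, then 8, down to 7.
9 × 8 × 7 = 504.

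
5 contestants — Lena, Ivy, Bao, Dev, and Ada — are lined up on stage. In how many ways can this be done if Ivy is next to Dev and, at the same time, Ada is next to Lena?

Treat {Ivy,Dev} as one block (2 orders) and {Ada,Lena} as another (2 orders).
That leaves 3 units to arrange: 2 × 2 × 3! = 4 × 6 = 24.

24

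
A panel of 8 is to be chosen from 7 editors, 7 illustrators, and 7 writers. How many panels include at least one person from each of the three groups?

194481

Unrestricted: C(21,8) = 203490 ways to pick any 8 of the 21.
Selections missing a whole group: no editors → C(14,8) = 3003; no illustrators → C(14,8) = 3003; no writers → C(14,8) = 3003.
Add back selections omitting two groups (i.e. drawn from a single group): C(7,8) + C(7,8) + C(7,8) = 0.
By inclusion–exclusion: 203490 − 9009 + 0 = 194481.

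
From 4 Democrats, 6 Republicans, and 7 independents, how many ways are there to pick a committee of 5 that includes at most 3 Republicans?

6017

Split by how many Republicans are chosen (0 through 3).
Sum: C(6,0)·C(11,5) + C(6,1)·C(11,4) + C(6,2)·C(11,3) + C(6,3)·C(11,2) = 462 + 1980 + 2475 + 1100 = 6017.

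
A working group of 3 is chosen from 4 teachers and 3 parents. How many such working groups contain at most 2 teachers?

31

Split by how many teachers are chosen (0 through 2).
Sum: C(4,0)·C(3,3) + C(4,1)·C(3,2) + C(4,2)·C(3,1) = 1 + 12 + 18 = 31.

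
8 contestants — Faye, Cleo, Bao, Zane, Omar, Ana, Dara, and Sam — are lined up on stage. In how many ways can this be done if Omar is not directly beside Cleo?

Of the 8! = 40320 arrangements, those with Omar and Cleo adjacent number 2 × 7! = 10080 (treat the pair as a block with 2 internal orders).
Complementary counting: 40320 − 10080 = 30240.

30240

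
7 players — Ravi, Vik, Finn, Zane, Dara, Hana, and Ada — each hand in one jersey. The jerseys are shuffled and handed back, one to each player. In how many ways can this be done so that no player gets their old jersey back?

1854

Let Aᵢ be the assignments in which player i gets their old jersey. We want the size of the complement of A₁∪…∪A_7.
By inclusion–exclusion this is Σ_{j=0}^{7} (−1)^j C(7,j)·(7−j)!.
Computing: 5040 − 5040 + 2520 − 840 + 210 − 42 + 7 − 1 = 1854.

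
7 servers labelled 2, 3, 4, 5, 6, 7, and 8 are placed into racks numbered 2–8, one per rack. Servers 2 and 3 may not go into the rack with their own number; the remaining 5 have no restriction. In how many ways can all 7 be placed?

Let Aᵢ (for i ∈ {2, 3}) be the placements that put server i in its forbidden rack. Any j of these fix j positions, leaving (7−j)! ways to fill the rest, and there are C(2,j) ways to pick which j.
By inclusion–exclusion, the number of valid placements is Σ_{j=0}^{2} (−1)^j C(2,j)·(7−j)!.
Computing: 5040 − 1440 + 120 = 3720.

3720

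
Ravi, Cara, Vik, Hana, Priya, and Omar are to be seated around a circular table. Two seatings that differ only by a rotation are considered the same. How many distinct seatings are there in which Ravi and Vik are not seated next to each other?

All circular seatings of 6 people number (5)! = 120.
Those with Ravi next to Vik: fuse the pair into one unit and seat 5 units around a circle — 2·(4)! = 48.
Subtracting, 120 − 48 = 72.

72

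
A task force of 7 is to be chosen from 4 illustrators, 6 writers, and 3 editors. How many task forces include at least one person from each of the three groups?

With no constraint there are C(13,7) = 1716 possible selections.
Subtract selections that omit an entire group: no illustrators → C(9,7) = 36; no writers → C(7,7) = 1; no editors → C(10,7) = 120.
Add back selections omitting two groups (i.e. drawn from a single group): C(4,7) + C(6,7) + C(3,7) = 0.
By inclusion–exclusion: 1716 − 157 + 0 = 1559.

1559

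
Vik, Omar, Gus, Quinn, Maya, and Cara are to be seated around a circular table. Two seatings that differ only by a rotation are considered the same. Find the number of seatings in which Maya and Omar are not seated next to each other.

Without the restriction there are (5)! = 120 seatings.
Seatings with Maya beside Omar: treat them as a block with 2 internal orders, giving 2 × (4)! = 48.
Subtracting, 120 − 48 = 72.

72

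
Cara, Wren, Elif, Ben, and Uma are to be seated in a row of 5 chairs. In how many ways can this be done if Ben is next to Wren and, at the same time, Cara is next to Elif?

24

Treat {Ben,Wren} as one block (2 orders) and {Cara,Elif} as another (2 orders).
That leaves 3 units to arrange: 2 × 2 × 3! = 4 × 6 = 24.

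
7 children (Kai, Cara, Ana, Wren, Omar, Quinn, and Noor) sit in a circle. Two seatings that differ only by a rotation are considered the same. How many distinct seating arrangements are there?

720

Around a circle, 7 distinct people have 7!/7 = (6)! = 720 rotationally distinct seatings.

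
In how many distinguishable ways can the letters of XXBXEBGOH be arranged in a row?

XXBXEBGOH has 9 letters with B appearing twice and X appearing 3 times.
The number of distinct arrangements is 9!/(3!·2!) = 362880/12 = 30240.

30240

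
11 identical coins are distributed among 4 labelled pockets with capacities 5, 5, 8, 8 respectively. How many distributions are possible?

232

Without the upper bounds there are C(14,3) = 364 ways to split 11 among 4 pockets.
Subtract solutions that violate a single cap (substitute x_i' = x_i − (cap_i+1)): x_1 ≥ 6 gives C(8,3) = 56; x_2 ≥ 6 gives C(8,3) = 56; x_3 ≥ 9 gives C(5,3) = 10; x_4 ≥ 9 gives C(5,3) = 10. Together 132.
No two caps can be exceeded simultaneously, so the pair terms are all 0.
By inclusion–exclusion the count is 364 − 132 + 0 = 232.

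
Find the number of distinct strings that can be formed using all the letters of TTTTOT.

6

Letter multiplicities in TTTTOT: O×1, T×5.
So there are 6! / (5!) = 6 distinguishable arrangements.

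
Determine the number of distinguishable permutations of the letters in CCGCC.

5

CCGCC has 5 letters with C appearing 4 times.
Dividing 5! = 120 by 4! = 24 for the repeated letters gives 5.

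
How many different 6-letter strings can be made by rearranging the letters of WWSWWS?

WWSWWS has 6 letters with S appearing twice and W appearing 4 times.
Dividing 6! = 720 by 4!·2! = 48 for the repeated letters gives 15.

15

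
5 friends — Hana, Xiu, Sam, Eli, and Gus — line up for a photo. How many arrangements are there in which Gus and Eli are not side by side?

Of the 5! = 120 arrangements, those with Gus and Eli adjacent number 2 × 4! = 48 (treat the pair as a block with 2 internal orders).
Complementary counting: 120 − 48 = 72.

72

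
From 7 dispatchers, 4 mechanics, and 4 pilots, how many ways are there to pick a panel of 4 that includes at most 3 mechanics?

1364

Split by how many mechanics are chosen (0 through 3).
Sum: C(4,0)·C(11,4) + C(4,1)·C(11,3) + C(4,2)·C(11,2) + C(4,3)·C(11,1) = 330 + 660 + 330 + 44 = 1364.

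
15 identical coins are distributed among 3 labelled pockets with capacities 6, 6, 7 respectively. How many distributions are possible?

15

Ignoring the caps, the number of non-negative solutions to x_1+…+x_3 = 15 is C(17,2) = 136.
Subtract solutions that violate a single cap (substitute x_i' = x_i − (cap_i+1)): x_1 ≥ 7 gives C(10,2) = 45; x_2 ≥ 7 gives C(10,2) = 45; x_3 ≥ 8 gives C(9,2) = 36. Together 126.
Add back pairs where two caps are both exceeded: 3 + 1 + 1 = 5.
By inclusion–exclusion the count is 136 − 126 + 5 = 15.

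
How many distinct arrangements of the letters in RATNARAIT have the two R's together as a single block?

Treat the 2 copies of R as a single block. The multiset to arrange is then {RR, A, A, A, I, N, T, T}, 8 items in all.
That gives (8)!/(3!·2!) = 3360 arrangements.

3360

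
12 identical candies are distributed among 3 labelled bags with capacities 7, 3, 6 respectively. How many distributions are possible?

Without the upper bounds there are C(14,2) = 91 ways to split 12 among 3 bags.
Subtract solutions that violate a single cap (substitute x_i' = x_i − (cap_i+1)): x_1 ≥ 8 gives C(6,2) = 15; x_2 ≥ 4 gives C(10,2) = 45; x_3 ≥ 7 gives C(7,2) = 21. Together 81.
Add back pairs where two caps are both exceeded: 1 + 0 + 3 = 4.
By inclusion–exclusion the count is 91 − 81 + 4 = 14.

14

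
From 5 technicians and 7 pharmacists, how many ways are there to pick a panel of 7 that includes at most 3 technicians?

596

Split by how many technicians are chosen (0 through 3).
Sum: C(5,0)·C(7,7) + C(5,1)·C(7,6) + C(5,2)·C(7,5) + C(5,3)·C(7,4) = 1 + 35 + 210 + 350 = 596.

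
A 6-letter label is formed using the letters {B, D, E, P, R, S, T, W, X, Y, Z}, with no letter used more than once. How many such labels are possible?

332640

This is a permutation of 6 out of 11: P(11,6) = 11!/5!.
11 × 10 × 9 × 8 × 7 × 6 = 332640.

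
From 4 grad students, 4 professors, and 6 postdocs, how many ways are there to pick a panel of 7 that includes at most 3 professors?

Split by how many professors are chosen (0 through 3).
Sum: C(4,0)·C(10,7) + C(4,1)·C(10,6) + C(4,2)·C(10,5) + C(4,3)·C(10,4) = 120 + 840 + 1512 + 840 = 3312.

3312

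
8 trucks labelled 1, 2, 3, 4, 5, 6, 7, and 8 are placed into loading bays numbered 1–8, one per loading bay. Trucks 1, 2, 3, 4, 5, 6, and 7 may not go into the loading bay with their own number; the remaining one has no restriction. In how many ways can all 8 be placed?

16687

Let Aᵢ (for 1 ≤ i ≤ 7) be the placements that put truck i in its forbidden loading bay. Any j of these fix j positions, leaving (8−j)! ways to fill the rest, and there are C(7,j) ways to pick which j.
By inclusion–exclusion, the number of valid placements is Σ_{j=0}^{7} (−1)^j C(7,j)·(8−j)!.
Computing: 40320 − 35280 + 15120 − 4200 + 840 − 126 + 14 − 1 = 16687.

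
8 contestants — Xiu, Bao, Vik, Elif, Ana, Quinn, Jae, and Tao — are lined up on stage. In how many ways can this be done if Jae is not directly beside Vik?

There are 8! = 40320 arrangements in all. If Jae and Vik are adjacent, merging them into one block gives 2·(7)! = 10080 arrangements.
Complementary counting: 40320 − 10080 = 30240.

30240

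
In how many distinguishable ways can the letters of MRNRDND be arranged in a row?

The 7 letters of MRNRDND have repeats: D appearing twice, N appearing twice, and R appearing twice.
The number of distinct arrangements is 7!/(2!·2!·2!) = 5040/8 = 630.

630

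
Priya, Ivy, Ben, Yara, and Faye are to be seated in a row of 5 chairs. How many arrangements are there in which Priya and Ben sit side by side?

48

Glue Priya and Ben into one block (2 internal orders), leaving 4 units to arrange in a row.
That gives 2 × 4! = 2 × 24 = 48.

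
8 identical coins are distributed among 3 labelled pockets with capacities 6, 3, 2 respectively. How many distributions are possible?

By stars and bars, unrestricted non-negative solutions to x_1+…+x_3 = 8 number C(8+2,2) = 45.
Subtract solutions that violate a single cap (substitute x_i' = x_i − (cap_i+1)): x_1 ≥ 7 gives C(3,2) = 3; x_2 ≥ 4 gives C(6,2) = 15; x_3 ≥ 3 gives C(7,2) = 21. Together 39.
Add back pairs where two caps are both exceeded: 0 + 0 + 3 = 3.
By inclusion–exclusion the count is 45 − 39 + 3 = 9.

9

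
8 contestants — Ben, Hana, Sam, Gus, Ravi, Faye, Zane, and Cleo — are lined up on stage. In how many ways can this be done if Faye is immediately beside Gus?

Glue Faye and Gus into one block (2 internal orders), leaving 7 units to arrange in a row.
That gives 2 × 7! = 2 × 5040 = 10080.

10080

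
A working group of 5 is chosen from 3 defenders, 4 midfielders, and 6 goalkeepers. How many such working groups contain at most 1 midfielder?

630

Split by how many midfielders are chosen (0 through 1).
Sum: C(4,0)·C(9,5) + C(4,1)·C(9,4) = 126 + 504 = 630.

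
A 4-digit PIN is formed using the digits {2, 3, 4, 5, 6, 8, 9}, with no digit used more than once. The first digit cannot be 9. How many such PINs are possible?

The first digit has 7−1 = 6 choices (anything except 9).
The remaining 3 digits are filled from the other 6 symbols without repetition: 6 × 5 × 4 = 120.
Total: 6 × 120 = 720.

720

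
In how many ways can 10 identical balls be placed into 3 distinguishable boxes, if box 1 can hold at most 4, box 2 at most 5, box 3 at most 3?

Without the upper bounds there are C(12,2) = 66 ways to split 10 among 3 boxes.
Subtract solutions that violate a single cap (substitute x_i' = x_i − (cap_i+1)): x_1 ≥ 5 gives C(7,2) = 21; x_2 ≥ 6 gives C(6,2) = 15; x_3 ≥ 4 gives C(8,2) = 28. Together 64.
Add back pairs where two caps are both exceeded: 0 + 3 + 1 = 4.
By inclusion–exclusion the count is 66 − 64 + 4 = 6.

6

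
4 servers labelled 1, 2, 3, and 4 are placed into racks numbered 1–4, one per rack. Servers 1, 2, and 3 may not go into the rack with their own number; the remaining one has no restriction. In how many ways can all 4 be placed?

Let Aᵢ (for i ∈ {1, 2, 3}) be the placements that put server i in its forbidden rack. Any j of these fix j positions, leaving (4−j)! ways to fill the rest, and there are C(3,j) ways to pick which j.
By inclusion–exclusion, the number of valid placements is Σ_{j=0}^{3} (−1)^j C(3,j)·(4−j)!.
Computing: 24 − 18 + 6 − 1 = 11.

11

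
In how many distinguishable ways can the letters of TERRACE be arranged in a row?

TERRACE has 7 letters with E appearing twice and R appearing twice.
Dividing 7! = 5040 by 2!·2! = 4 for the repeated letters gives 1260.

1260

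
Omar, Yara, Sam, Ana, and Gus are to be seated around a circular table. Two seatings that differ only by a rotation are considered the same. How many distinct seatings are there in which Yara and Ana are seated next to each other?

Glue Yara and Ana into a block (2 internal orders). Seating 4 units around a circle gives (3)! arrangements.
So 2 × (3)! = 2 × 6 = 12.

12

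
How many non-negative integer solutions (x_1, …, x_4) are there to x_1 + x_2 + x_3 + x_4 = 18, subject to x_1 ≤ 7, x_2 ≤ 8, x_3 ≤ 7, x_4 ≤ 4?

Ignoring the caps, the number of non-negative solutions to x_1+…+x_4 = 18 is C(21,3) = 1330.
Subtract solutions that violate a single cap (substitute x_i' = x_i − (cap_i+1)): x_1 ≥ 8 gives C(13,3) = 286; x_2 ≥ 9 gives C(12,3) = 220; x_3 ≥ 8 gives C(13,3) = 286; x_4 ≥ 5 gives C(16,3) = 560. Together 1352.
Add back pairs where two caps are both exceeded: 4 + 10 + 56 + 4 + 35 + 56 = 165.
By inclusion–exclusion the count is 1330 − 1352 + 165 = 143.

143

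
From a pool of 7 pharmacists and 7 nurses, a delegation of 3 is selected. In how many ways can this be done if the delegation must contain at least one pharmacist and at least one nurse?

Total 3-person selections from all 14: C(14,3) = 364.
Selections missing a whole group: no pharmacists → C(7,3) = 35; no nurses → C(7,3) = 35.
Both groups omitted at once is impossible, so 364 − 70 = 294.

294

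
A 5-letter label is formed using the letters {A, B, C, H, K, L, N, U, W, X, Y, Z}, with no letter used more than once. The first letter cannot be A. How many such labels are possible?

The first letter has 12−1 = 11 choices (anything except A).
The remaining 4 letters are filled from the other 11 symbols without repetition: 11 × 10 × 9 × 8 = 7920.
Total: 11 × 7920 = 87120.

87120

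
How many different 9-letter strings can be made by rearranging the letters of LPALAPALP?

Letter multiplicities in LPALAPALP: A×3, L×3, P×3.
The number of distinct arrangements is 9!/(3!·3!·3!) = 362880/216 = 1680.

1680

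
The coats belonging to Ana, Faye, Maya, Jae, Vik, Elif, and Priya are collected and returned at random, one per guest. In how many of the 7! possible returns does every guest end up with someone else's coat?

1854

Count assignments avoiding every fixed point. For any j of the 7 guests fixed to their own coat, the other 7−j can be arranged in (7−j)! ways.
By inclusion–exclusion this is Σ_{j=0}^{7} (−1)^j C(7,j)·(7−j)!.
Computing: 5040 − 5040 + 2520 − 840 + 210 − 42 + 7 − 1 = 1854.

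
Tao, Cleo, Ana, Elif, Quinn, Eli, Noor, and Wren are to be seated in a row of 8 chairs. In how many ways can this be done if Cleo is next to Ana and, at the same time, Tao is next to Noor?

Treat {Cleo,Ana} as one block (2 orders) and {Tao,Noor} as another (2 orders).
That leaves 6 units to arrange: 2 × 2 × 6! = 4 × 720 = 2880.

2880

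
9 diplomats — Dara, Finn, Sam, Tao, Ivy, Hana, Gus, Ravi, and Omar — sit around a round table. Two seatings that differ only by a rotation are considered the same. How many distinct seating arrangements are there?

40320

Around a circle, 9 distinct people have 9!/9 = (8)! = 40320 rotationally distinct seatings.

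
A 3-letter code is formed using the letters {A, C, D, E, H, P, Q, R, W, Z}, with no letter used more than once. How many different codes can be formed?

720

With no repetition, fill the 3 letters in order: 10 choices, then 9, down to 8.
That product is 10 × 9 × 8 = 720.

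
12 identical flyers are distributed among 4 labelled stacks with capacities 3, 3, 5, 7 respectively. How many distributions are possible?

63

By stars and bars, unrestricted non-negative solutions to x_1+…+x_4 = 12 number C(12+3,3) = 455.
Subtract solutions that violate a single cap (substitute x_i' = x_i − (cap_i+1)): x_1 ≥ 4 gives C(11,3) = 165; x_2 ≥ 4 gives C(11,3) = 165; x_3 ≥ 6 gives C(9,3) = 84; x_4 ≥ 8 gives C(7,3) = 35. Together 449.
Add back pairs where two caps are both exceeded: 35 + 10 + 1 + 10 + 1 + 0 = 57.
By inclusion–exclusion the count is 455 − 449 + 57 = 63.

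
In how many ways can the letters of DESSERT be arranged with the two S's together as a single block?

360

Treat the 2 copies of S as a single block. The multiset to arrange is then {SS, D, E, E, R, T}, 6 items in all.
That gives (6)!/(2!) = 360 arrangements.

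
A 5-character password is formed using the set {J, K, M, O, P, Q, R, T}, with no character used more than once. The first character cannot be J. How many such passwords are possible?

The first character has 8−1 = 7 choices (anything except J).
The remaining 4 characters are filled from the other 7 symbols without repetition: 7 × 6 × 5 × 4 = 840.
Total: 7 × 840 = 5880.

5880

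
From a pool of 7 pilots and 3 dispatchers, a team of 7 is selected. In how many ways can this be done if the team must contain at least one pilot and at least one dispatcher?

119

Total 7-person selections from all 10: C(10,7) = 120.
Subtract selections that omit an entire group: no pilots → C(3,7) = 0; no dispatchers → C(7,7) = 1.
Both groups omitted at once is impossible, so 120 − 1 = 119.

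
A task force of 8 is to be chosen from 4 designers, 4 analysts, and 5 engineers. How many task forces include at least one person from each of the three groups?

With no constraint there are C(13,8) = 1287 possible selections.
Subtract selections that omit an entire group: no designers → C(9,8) = 9; no analysts → C(9,8) = 9; no engineers → C(8,8) = 1.
Add back selections omitting two groups (i.e. drawn from a single group): C(4,8) + C(4,8) + C(5,8) = 0.
By inclusion–exclusion: 1287 − 19 + 0 = 1268.

1268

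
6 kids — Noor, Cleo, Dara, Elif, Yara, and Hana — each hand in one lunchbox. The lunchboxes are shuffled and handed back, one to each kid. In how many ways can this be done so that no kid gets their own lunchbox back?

265

Count assignments avoiding every fixed point. For any j of the 6 kids fixed to their own lunchbox, the other 6−j can be arranged in (6−j)! ways.
By inclusion–exclusion this is Σ_{j=0}^{6} (−1)^j C(6,j)·(6−j)!.
Computing: 720 − 720 + 360 − 120 + 30 − 6 + 1 = 265.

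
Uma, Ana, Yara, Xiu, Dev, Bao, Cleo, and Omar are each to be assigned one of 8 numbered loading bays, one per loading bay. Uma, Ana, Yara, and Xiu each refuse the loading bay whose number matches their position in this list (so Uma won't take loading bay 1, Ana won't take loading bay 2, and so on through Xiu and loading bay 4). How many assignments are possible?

Let Aᵢ (for 1 ≤ i ≤ 4) be the placements that put person i in their forbidden loading bay. Any j of these fix j positions, leaving (8−j)! ways to fill the rest, and there are C(4,j) ways to pick which j.
By inclusion–exclusion, the number of valid placements is Σ_{j=0}^{4} (−1)^j C(4,j)·(8−j)!.
Computing: 40320 − 20160 + 4320 − 480 + 24 = 24024.

24024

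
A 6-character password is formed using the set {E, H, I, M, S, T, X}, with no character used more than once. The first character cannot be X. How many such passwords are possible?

4320

The first character has 7−1 = 6 choices (anything except X).
The remaining 5 characters are filled from the other 6 symbols without repetition: 6 × 5 × 4 × 3 × 2 = 720.
Total: 6 × 720 = 4320.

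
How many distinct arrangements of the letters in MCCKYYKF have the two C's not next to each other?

3780

Total arrangements of MCCKYYKF: 8!/(2!·2!·2!) = 5040.
Arrangements with the C's together: treat CC as one letter, giving (7)!/(2!·2!) = 1260.
Subtracting, 5040 − 1260 = 3780 arrangements keep the C's apart.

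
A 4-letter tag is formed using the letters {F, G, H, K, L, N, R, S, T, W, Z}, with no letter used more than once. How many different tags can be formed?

This is a permutation of 4 out of 11: P(11,4) = 11!/7!.
That product is 11 × 10 × 9 × 8 = 7920.

7920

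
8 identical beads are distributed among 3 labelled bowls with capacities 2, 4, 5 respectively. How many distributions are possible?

9

Ignoring the caps, the number of non-negative solutions to x_1+…+x_3 = 8 is C(10,2) = 45.
Subtract solutions that violate a single cap (substitute x_i' = x_i − (cap_i+1)): x_1 ≥ 3 gives C(7,2) = 21; x_2 ≥ 5 gives C(5,2) = 10; x_3 ≥ 6 gives C(4,2) = 6. Together 37.
Add back pairs where two caps are both exceeded: 1 + 0 + 0 = 1.
By inclusion–exclusion the count is 45 − 37 + 1 = 9.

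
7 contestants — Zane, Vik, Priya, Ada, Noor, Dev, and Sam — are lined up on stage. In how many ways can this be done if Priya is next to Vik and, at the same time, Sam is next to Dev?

480

Treat {Priya,Vik} as one block (2 orders) and {Sam,Dev} as another (2 orders).
That leaves 5 units to arrange: 2 × 2 × 5! = 4 × 120 = 480.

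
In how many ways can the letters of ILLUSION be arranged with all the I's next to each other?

Treat the 2 copies of I as a single block. The multiset to arrange is then {II, L, L, N, O, S, U}, 7 items in all.
That gives (7)!/(2!) = 2520 arrangements.

2520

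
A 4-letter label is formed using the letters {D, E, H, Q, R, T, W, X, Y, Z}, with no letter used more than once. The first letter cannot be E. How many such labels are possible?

The first letter has 10−1 = 9 choices (anything except E).
The remaining 3 letters are filled from the other 9 symbols without repetition: 9 × 8 × 7 = 504.
Total: 9 × 504 = 4536.

4536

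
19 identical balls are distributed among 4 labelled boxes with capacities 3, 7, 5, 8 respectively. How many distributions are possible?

34

By stars and bars, unrestricted non-negative solutions to x_1+…+x_4 = 19 number C(19+3,3) = 1540.
Subtract solutions that violate a single cap (substitute x_i' = x_i − (cap_i+1)): x_1 ≥ 4 gives C(18,3) = 816; x_2 ≥ 8 gives C(14,3) = 364; x_3 ≥ 6 gives C(16,3) = 560; x_4 ≥ 9 gives C(13,3) = 286. Together 2026.
Add back pairs where two caps are both exceeded: 120 + 220 + 84 + 56 + 10 + 35 = 525.
Subtract triples: 4 + 0 + 1 + 0 = 5.
By inclusion–exclusion the count is 1540 − 2026 + 525 − 5 = 34.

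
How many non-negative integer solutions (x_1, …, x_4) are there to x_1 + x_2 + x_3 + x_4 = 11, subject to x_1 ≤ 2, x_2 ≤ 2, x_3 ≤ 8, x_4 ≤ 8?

70

Ignoring the caps, the number of non-negative solutions to x_1+…+x_4 = 11 is C(14,3) = 364.
Subtract solutions that violate a single cap (substitute x_i' = x_i − (cap_i+1)): x_1 ≥ 3 gives C(11,3) = 165; x_2 ≥ 3 gives C(11,3) = 165; x_3 ≥ 9 gives C(5,3) = 10; x_4 ≥ 9 gives C(5,3) = 10. Together 350.
Add back pairs where two caps are both exceeded: 56 + 0 + 0 + 0 + 0 + 0 = 56.
By inclusion–exclusion the count is 364 − 350 + 56 = 70.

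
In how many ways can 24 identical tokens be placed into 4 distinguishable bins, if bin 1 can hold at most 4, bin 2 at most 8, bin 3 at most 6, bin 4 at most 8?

10

By stars and bars, unrestricted non-negative solutions to x_1+…+x_4 = 24 number C(24+3,3) = 2925.
Subtract solutions that violate a single cap (substitute x_i' = x_i − (cap_i+1)): x_1 ≥ 5 gives C(22,3) = 1540; x_2 ≥ 9 gives C(18,3) = 816; x_3 ≥ 7 gives C(20,3) = 1140; x_4 ≥ 9 gives C(18,3) = 816. Together 4312.
Add back pairs where two caps are both exceeded: 286 + 455 + 286 + 165 + 84 + 165 = 1441.
Subtract triples: 20 + 4 + 20 + 0 = 44.
By inclusion–exclusion the count is 2925 − 4312 + 1441 − 44 = 10.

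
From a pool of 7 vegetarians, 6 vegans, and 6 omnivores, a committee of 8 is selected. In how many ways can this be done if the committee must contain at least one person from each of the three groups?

Total 8-person selections from all 19: C(19,8) = 75582.
Subtract selections that omit an entire group: no vegetarians → C(12,8) = 495; no vegans → C(13,8) = 1287; no omnivores → C(13,8) = 1287.
Add back selections omitting two groups (i.e. drawn from a single group): C(7,8) + C(6,8) + C(6,8) = 0.
By inclusion–exclusion: 75582 − 3069 + 0 = 72513.

72513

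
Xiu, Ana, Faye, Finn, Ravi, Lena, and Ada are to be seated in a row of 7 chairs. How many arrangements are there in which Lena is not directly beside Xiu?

There are 7! = 5040 arrangements in all. If Lena and Xiu are adjacent, merging them into one block gives 2·(6)! = 1440 arrangements.
So 5040 − 1440 = 3600 arrangements keep them apart.

3600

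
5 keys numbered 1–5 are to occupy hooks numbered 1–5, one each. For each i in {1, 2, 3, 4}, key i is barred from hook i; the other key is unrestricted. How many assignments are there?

Let Aᵢ (for 1 ≤ i ≤ 4) be the placements that put key i in its forbidden hook. Any j of these fix j positions, leaving (5−j)! ways to fill the rest, and there are C(4,j) ways to pick which j.
By inclusion–exclusion, the number of valid placements is Σ_{j=0}^{4} (−1)^j C(4,j)·(5−j)!.
Computing: 120 − 96 + 36 − 8 + 1 = 53.

53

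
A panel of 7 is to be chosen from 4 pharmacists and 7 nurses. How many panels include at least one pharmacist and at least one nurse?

Total 7-person selections from all 11: C(11,7) = 330.
Selections missing a whole group: no pharmacists → C(7,7) = 1; no nurses → C(4,7) = 0.
Both groups omitted at once is impossible, so 330 − 1 = 329.

329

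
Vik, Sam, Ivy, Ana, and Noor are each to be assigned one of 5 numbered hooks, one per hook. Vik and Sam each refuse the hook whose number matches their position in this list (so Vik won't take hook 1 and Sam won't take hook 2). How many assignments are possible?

Let Aᵢ (for i ∈ {1, 2}) be the placements that put person i in their forbidden hook. Any j of these fix j positions, leaving (5−j)! ways to fill the rest, and there are C(2,j) ways to pick which j.
By inclusion–exclusion, the number of valid placements is Σ_{j=0}^{2} (−1)^j C(2,j)·(5−j)!.
Computing: 120 − 48 + 6 = 78.

78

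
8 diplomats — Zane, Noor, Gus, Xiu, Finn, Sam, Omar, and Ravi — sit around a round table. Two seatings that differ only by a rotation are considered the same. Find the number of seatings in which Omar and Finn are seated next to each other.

Glue Omar and Finn into a block (2 internal orders). Seating 7 units around a circle gives (6)! arrangements.
So 2 × (6)! = 2 × 720 = 1440.

1440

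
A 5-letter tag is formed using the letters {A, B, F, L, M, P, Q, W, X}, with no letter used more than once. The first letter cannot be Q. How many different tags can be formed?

13440

The first letter has 9−1 = 8 choices (anything except Q).
The remaining 4 letters are filled from the other 8 symbols without repetition: 8 × 7 × 6 × 5 = 1680.
Total: 8 × 1680 = 13440.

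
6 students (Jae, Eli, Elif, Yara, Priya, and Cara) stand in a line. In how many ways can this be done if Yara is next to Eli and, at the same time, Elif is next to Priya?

96

Treat {Yara,Eli} as one block (2 orders) and {Elif,Priya} as another (2 orders).
That leaves 4 units to arrange: 2 × 2 × 4! = 4 × 24 = 96.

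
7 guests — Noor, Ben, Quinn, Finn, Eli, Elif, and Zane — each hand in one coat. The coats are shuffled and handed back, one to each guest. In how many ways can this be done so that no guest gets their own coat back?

Let Aᵢ be the assignments in which guest i gets their own coat. We want the size of the complement of A₁∪…∪A_7.
By inclusion–exclusion this is Σ_{j=0}^{7} (−1)^j C(7,j)·(7−j)!.
Computing: 5040 − 5040 + 2520 − 840 + 210 − 42 + 7 − 1 = 1854.

1854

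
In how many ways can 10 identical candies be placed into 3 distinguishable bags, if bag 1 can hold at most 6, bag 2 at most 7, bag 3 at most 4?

Ignoring the caps, the number of non-negative solutions to x_1+…+x_3 = 10 is C(12,2) = 66.
Subtract solutions that violate a single cap (substitute x_i' = x_i − (cap_i+1)): x_1 ≥ 7 gives C(5,2) = 10; x_2 ≥ 8 gives C(4,2) = 6; x_3 ≥ 5 gives C(7,2) = 21. Together 37.
No two caps can be exceeded simultaneously, so the pair terms are all 0.
By inclusion–exclusion the count is 66 − 37 + 0 = 29.

29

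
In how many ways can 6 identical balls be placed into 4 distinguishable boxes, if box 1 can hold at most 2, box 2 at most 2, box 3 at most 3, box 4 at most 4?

31

Without the upper bounds there are C(9,3) = 84 ways to split 6 among 4 boxes.
Subtract solutions that violate a single cap (substitute x_i' = x_i − (cap_i+1)): x_1 ≥ 3 gives C(6,3) = 20; x_2 ≥ 3 gives C(6,3) = 20; x_3 ≥ 4 gives C(5,3) = 10; x_4 ≥ 5 gives C(4,3) = 4. Together 54.
Add back pairs where two caps are both exceeded: 1 + 0 + 0 + 0 + 0 + 0 = 1.
By inclusion–exclusion the count is 84 − 54 + 1 = 31.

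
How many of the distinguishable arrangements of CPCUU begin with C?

With the first slot taken by C, it remains to arrange the other 4 letters (PCUU).
Those 4 letters have U appearing twice, giving (4)!/(2!) = 12.

12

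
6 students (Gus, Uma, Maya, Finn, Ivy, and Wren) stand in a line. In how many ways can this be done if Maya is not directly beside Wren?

Of the 6! = 720 arrangements, those with Maya and Wren adjacent number 2 × 5! = 240 (treat the pair as a block with 2 internal orders).
So 720 − 240 = 480 arrangements keep them apart.

480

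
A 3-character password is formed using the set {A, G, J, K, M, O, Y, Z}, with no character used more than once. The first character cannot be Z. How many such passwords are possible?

The first character has 8−1 = 7 choices (anything except Z).
The remaining 2 characters are filled from the other 7 symbols without repetition: 7 × 6 = 42.
Total: 7 × 42 = 294.

294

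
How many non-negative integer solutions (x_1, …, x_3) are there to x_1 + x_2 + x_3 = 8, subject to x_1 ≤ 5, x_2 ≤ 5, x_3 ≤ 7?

Ignoring the caps, the number of non-negative solutions to x_1+…+x_3 = 8 is C(10,2) = 45.
Subtract solutions that violate a single cap (substitute x_i' = x_i − (cap_i+1)): x_1 ≥ 6 gives C(4,2) = 6; x_2 ≥ 6 gives C(4,2) = 6; x_3 ≥ 8 gives C(2,2) = 1. Together 13.
No two caps can be exceeded simultaneously, so the pair terms are all 0.
By inclusion–exclusion the count is 45 − 13 + 0 = 32.

32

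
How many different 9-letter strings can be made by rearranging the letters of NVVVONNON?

1260

NVVVONNON has 9 letters with N appearing 4 times, O appearing twice, and V appearing 3 times.
So there are 9! / (4!·3!·2!) = 1260 distinguishable arrangements.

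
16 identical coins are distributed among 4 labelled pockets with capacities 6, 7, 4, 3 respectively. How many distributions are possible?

Without the upper bounds there are C(19,3) = 969 ways to split 16 among 4 pockets.
Subtract solutions that violate a single cap (substitute x_i' = x_i − (cap_i+1)): x_1 ≥ 7 gives C(12,3) = 220; x_2 ≥ 8 gives C(11,3) = 165; x_3 ≥ 5 gives C(14,3) = 364; x_4 ≥ 4 gives C(15,3) = 455. Together 1204.
Add back pairs where two caps are both exceeded: 4 + 35 + 56 + 20 + 35 + 120 = 270.
Subtract triples: 0 + 0 + 1 + 0 = 1.
By inclusion–exclusion the count is 969 − 1204 + 270 − 1 = 34.

34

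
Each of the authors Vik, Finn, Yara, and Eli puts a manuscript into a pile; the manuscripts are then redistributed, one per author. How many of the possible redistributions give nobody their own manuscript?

9

Let Aᵢ be the assignments in which author i gets their own manuscript. We want the size of the complement of A₁∪…∪A_4.
By inclusion–exclusion this is Σ_{j=0}^{4} (−1)^j C(4,j)·(4−j)!.
Computing: 24 − 24 + 12 − 4 + 1 = 9.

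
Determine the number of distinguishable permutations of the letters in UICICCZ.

420

UICICCZ has 7 letters with C appearing 3 times and I appearing twice.
So there are 7! / (3!·2!) = 420 distinguishable arrangements.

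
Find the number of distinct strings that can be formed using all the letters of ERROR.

20

Letter multiplicities in ERROR: E×1, O×1, R×3.
The number of distinct arrangements is 5!/(3!) = 120/6 = 20.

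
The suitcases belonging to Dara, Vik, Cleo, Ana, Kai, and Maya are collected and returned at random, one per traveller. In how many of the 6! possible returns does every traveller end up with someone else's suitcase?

Let Aᵢ be the assignments in which traveller i gets their own suitcase. We want the size of the complement of A₁∪…∪A_6.
By inclusion–exclusion this is Σ_{j=0}^{6} (−1)^j C(6,j)·(6−j)!.
Computing: 720 − 720 + 360 − 120 + 30 − 6 + 1 = 265.

265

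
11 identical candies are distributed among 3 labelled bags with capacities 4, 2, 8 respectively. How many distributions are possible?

Without the upper bounds there are C(13,2) = 78 ways to split 11 among 3 bags.
Subtract solutions that violate a single cap (substitute x_i' = x_i − (cap_i+1)): x_1 ≥ 5 gives C(8,2) = 28; x_2 ≥ 3 gives C(10,2) = 45; x_3 ≥ 9 gives C(4,2) = 6. Together 79.
Add back pairs where two caps are both exceeded: 10 + 0 + 0 = 10.
By inclusion–exclusion the count is 78 − 79 + 10 = 9.

9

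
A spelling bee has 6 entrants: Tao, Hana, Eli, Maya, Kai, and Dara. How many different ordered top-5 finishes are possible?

720

This is an ordered selection of 5 from 6: P(6,5).
That gives 6 × 5 × 4 × 3 × 2 = 720.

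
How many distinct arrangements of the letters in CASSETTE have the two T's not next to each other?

Total arrangements of CASSETTE: 8!/(2!·2!·2!) = 5040.
If the two T's are adjacent, glue them into one block, leaving 7 items to arrange: (7)!/(2!·2!) = 1260 ways.
Subtracting, 5040 − 1260 = 3780 arrangements keep the T's apart.

3780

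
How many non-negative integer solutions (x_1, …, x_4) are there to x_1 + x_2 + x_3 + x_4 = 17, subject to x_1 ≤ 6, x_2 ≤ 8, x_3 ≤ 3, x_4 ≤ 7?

Without the upper bounds there are C(20,3) = 1140 ways to split 17 among 4 variables.
Subtract solutions that violate a single cap (substitute x_i' = x_i − (cap_i+1)): x_1 ≥ 7 gives C(13,3) = 286; x_2 ≥ 9 gives C(11,3) = 165; x_3 ≥ 4 gives C(16,3) = 560; x_4 ≥ 8 gives C(12,3) = 220. Together 1231.
Add back pairs where two caps are both exceeded: 4 + 84 + 10 + 35 + 1 + 56 = 190.
By inclusion–exclusion the count is 1140 − 1231 + 190 = 99.

99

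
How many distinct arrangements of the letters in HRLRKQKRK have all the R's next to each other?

840

Treat the 3 copies of R as a single block. The multiset to arrange is then {RRR, H, K, K, K, L, Q}, 7 items in all.
That gives (7)!/(3!) = 840 arrangements.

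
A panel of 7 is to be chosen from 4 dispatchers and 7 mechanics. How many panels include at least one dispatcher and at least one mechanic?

329

Unrestricted: C(11,7) = 330 ways to pick any 7 of the 11.
Subtract selections that omit an entire group: no dispatchers → C(7,7) = 1; no mechanics → C(4,7) = 0.
Both groups omitted at once is impossible, so 330 − 1 = 329.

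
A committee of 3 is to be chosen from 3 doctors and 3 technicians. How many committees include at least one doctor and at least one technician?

18

Total 3-person selections from all 6: C(6,3) = 20.
Subtract selections that omit an entire group: no doctors → C(3,3) = 1; no technicians → C(3,3) = 1.
Both groups omitted at once is impossible, so 20 − 2 = 18.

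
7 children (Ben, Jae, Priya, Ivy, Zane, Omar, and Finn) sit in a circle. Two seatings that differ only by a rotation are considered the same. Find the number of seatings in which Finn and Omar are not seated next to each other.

480

Without the restriction there are (6)! = 720 seatings.
Those with Finn next to Omar: fuse the pair into one unit and seat 6 units around a circle — 2·(5)! = 240.
Subtracting, 720 − 240 = 480.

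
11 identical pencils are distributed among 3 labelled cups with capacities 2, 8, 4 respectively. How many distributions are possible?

9

Ignoring the caps, the number of non-negative solutions to x_1+…+x_3 = 11 is C(13,2) = 78.
Subtract solutions that violate a single cap (substitute x_i' = x_i − (cap_i+1)): x_1 ≥ 3 gives C(10,2) = 45; x_2 ≥ 9 gives C(4,2) = 6; x_3 ≥ 5 gives C(8,2) = 28. Together 79.
Add back pairs where two caps are both exceeded: 0 + 10 + 0 = 10.
By inclusion–exclusion the count is 78 − 79 + 10 = 9.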